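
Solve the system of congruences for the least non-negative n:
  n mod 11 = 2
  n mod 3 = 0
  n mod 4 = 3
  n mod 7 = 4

123

From n ≡ 2 (mod 11) write n = 2 + 11t. Substituting into n ≡ 0 (mod 3) gives 11t ≡ 1 (mod 3), and since 2⁻¹ ≡ 2 (mod 3), t ≡ 2. Hence n ≡ 2 + 11·2 = 24 (mod 33).
From n ≡ 24 (mod 33) write n = 24 + 33t. Substituting into n ≡ 3 (mod 4) gives 33t ≡ 3 (mod 4), and since 1⁻¹ ≡ 1 (mod 4), t ≡ 3. Hence n ≡ 24 + 33·3 = 123 (mod 132).
From n ≡ 123 (mod 132) write n = 123 + 132t. Substituting into n ≡ 4 (mod 7) gives 132t ≡ 0 (mod 7), and since 6⁻¹ ≡ 6 (mod 7), t ≡ 0. Hence n ≡ 123 + 132·0 = 123 (mod 924).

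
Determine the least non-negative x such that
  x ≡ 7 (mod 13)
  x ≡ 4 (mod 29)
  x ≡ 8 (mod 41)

The moduli are pairwise coprime; N = 13·29·41 = 15457.
N/13 = 1189; 1189 ≡ 6 (mod 13); 6·11 ≡ 1, so inverse 11.
N/29 = 533; 533 ≡ 11 (mod 29); 11·8 ≡ 1, so inverse 8.
N/41 = 377; 377 ≡ 8 (mod 41); 8·36 ≡ 1, so inverse 36.
x ≡ 7·1189·11 + 4·533·8 + 8·377·36 = 217185.
217185 mod 15457 = 787.

787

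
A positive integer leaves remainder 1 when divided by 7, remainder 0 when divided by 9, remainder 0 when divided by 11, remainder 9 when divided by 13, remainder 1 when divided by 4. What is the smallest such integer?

Combine the congruences pairwise.
From n ≡ 1 (mod 7) write n = 1 + 7t. Substituting into n ≡ 0 (mod 9) gives 7t ≡ 8 (mod 9), and since 7⁻¹ ≡ 4 (mod 9), t ≡ 5. Hence n ≡ 1 + 7·5 = 36 (mod 63).
From n ≡ 36 (mod 63) write n = 36 + 63t. Substituting into n ≡ 0 (mod 11) gives 63t ≡ 8 (mod 11), and since 8⁻¹ ≡ 7 (mod 11), t ≡ 1. Hence n ≡ 36 + 63·1 = 99 (mod 693).
From n ≡ 99 (mod 693) write n = 99 + 693t. Substituting into n ≡ 9 (mod 13) gives 693t ≡ 1 (mod 13), and since 4⁻¹ ≡ 10 (mod 13), t ≡ 10. Hence n ≡ 99 + 693·10 = 7029 (mod 9009).
From n ≡ 7029 (mod 9009) write n = 7029 + 9009t. Substituting into n ≡ 1 (mod 4) gives 9009t ≡ 0 (mod 4), and since 1⁻¹ ≡ 1 (mod 4), t ≡ 0. Hence n ≡ 7029 + 9009·0 = 7029 (mod 36036).

7029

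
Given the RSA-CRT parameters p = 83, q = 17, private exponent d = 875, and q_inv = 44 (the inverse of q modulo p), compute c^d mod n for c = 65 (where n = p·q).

d_p = d mod (p−1) = 875 mod 82 = 55; d_q = d mod (q−1) = 11.
m₁ = c^(d_p) mod p: c ≡ 65 (mod 83), and 65^55 mod 83 = 9.
m₂ = c^(d_q) mod q: c ≡ 14 (mod 17), and 14^11 mod 17 = 10.
h = q_inv·(m₁ − m₂) mod p = 44·(9 − 10) mod 83 = 39.
m = m₂ + h·q = 10 + 39·17 = 673.

673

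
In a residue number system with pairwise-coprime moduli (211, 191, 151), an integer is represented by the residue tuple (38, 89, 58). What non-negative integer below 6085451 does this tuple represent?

1933009

The moduli are pairwise coprime; N = 211·191·151 = 6085451.
N/211 = 28841; 28841 ≡ 145 (mod 211); 145·195 ≡ 1, so inverse 195.
N/191 = 31861; 31861 ≡ 155 (mod 191); 155·122 ≡ 1, so inverse 122.
N/151 = 40301; 40301 ≡ 135 (mod 151); 135·66 ≡ 1, so inverse 66.
x ≡ 38·28841·195 + 89·31861·122 + 58·40301·66 = 713930776.
713930776 mod 6085451 = 1933009.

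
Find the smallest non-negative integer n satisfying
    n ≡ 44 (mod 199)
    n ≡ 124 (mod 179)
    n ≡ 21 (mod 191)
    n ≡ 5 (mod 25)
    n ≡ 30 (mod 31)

Combine the congruences pairwise.
From n ≡ 44 (mod 199) write n = 44 + 199t. Substituting into n ≡ 124 (mod 179) gives 199t ≡ 80 (mod 179), and since 20⁻¹ ≡ 9 (mod 179), t ≡ 4. Hence n ≡ 44 + 199·4 = 840 (mod 35621).
From n ≡ 840 (mod 35621) write n = 840 + 35621t. Substituting into n ≡ 21 (mod 191) gives 35621t ≡ 136 (mod 191), and since 95⁻¹ ≡ 189 (mod 191), t ≡ 110. Hence n ≡ 840 + 35621·110 = 3919150 (mod 6803611).
From n ≡ 3919150 (mod 6803611) write n = 3919150 + 6803611t. Substituting into n ≡ 5 (mod 25) gives 6803611t ≡ 5 (mod 25), and since 11⁻¹ ≡ 16 (mod 25), t ≡ 5. Hence n ≡ 3919150 + 6803611·5 = 37937205 (mod 170090275).
From n ≡ 37937205 (mod 170090275) write n = 37937205 + 170090275t. Substituting into n ≡ 30 (mod 31) gives 170090275t ≡ 5 (mod 31), and since 2⁻¹ ≡ 16 (mod 31), t ≡ 18. Hence n ≡ 37937205 + 170090275·18 = 3099562155 (mod 5272798525).

3099562155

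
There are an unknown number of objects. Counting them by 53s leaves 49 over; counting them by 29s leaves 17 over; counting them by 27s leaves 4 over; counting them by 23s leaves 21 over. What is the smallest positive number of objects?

The moduli are pairwise coprime; M = 53·29·27·23 = 954477.
M/53 = 18009; 18009 ≡ 42 (mod 53); 42·24 ≡ 1, so inverse 24.
M/29 = 32913; 32913 ≡ 27 (mod 29); 27·14 ≡ 1, so inverse 14.
M/27 = 35351; 35351 ≡ 8 (mod 27); 8·17 ≡ 1, so inverse 17.
M/23 = 41499; 41499 ≡ 7 (mod 23); 7·10 ≡ 1, so inverse 10.
N ≡ 49·18009·24 + 17·32913·14 + 4·35351·17 + 21·41499·10 = 40130536.
40130536 mod 954477 = 42502.

42502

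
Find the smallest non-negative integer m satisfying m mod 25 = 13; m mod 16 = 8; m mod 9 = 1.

The moduli are pairwise coprime; N = 25·16·9 = 3600.
N/25 = 144; 144 ≡ 19 (mod 25); 19·4 ≡ 1, so inverse 4.
N/16 = 225; 225 ≡ 1 (mod 16), inverse 1.
N/9 = 400; 400 ≡ 4 (mod 9); 4·7 ≡ 1, so inverse 7.
m ≡ 13·144·4 + 8·225·1 + 1·400·7 = 12088.
12088 mod 3600 = 1288.

1288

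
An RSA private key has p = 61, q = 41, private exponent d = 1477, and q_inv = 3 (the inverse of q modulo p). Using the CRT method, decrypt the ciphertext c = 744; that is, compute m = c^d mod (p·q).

d_p = d mod (p−1) = 1477 mod 60 = 37; d_q = d mod (q−1) = 37.
m₁ = c^(d_p) mod p: c ≡ 12 (mod 61), and 12^37 mod 61 = 42.
m₂ = c^(d_q) mod q: c ≡ 6 (mod 41), and 6^37 mod 41 = 15.
h = q_inv·(m₁ − m₂) mod p = 3·(42 − 15) mod 61 = 20.
m = m₂ + h·q = 15 + 20·41 = 835.

835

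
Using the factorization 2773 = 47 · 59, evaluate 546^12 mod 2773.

Mod 47: 546 ≡ 29; 29^12 ≡ 21 (mod 47).
Mod 59: 546 ≡ 15; 15^12 ≡ 27 (mod 59).
Combine by CRT: x ≡ 21 (mod 47), x ≡ 27 (mod 59) ⇒ x ≡ 1384 (mod 2773).

1384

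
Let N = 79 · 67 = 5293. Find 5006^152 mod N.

1277

Mod 79: 5006 ≡ 29; by Fermat, exponent reduces to 152 mod 78 = 74; 29^74 ≡ 13 (mod 79).
Mod 67: 5006 ≡ 48; by Fermat, exponent reduces to 152 mod 66 = 20; 48^20 ≡ 4 (mod 67).
Combine by CRT: x ≡ 13 (mod 79), x ≡ 4 (mod 67) ⇒ x ≡ 1277 (mod 5293).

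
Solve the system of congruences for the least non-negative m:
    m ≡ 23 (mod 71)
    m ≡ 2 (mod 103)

6697

Combine the congruences pairwise.
From m ≡ 23 (mod 71) write m = 23 + 71t. Substituting into m ≡ 2 (mod 103) gives 71t ≡ 82 (mod 103), and since 71⁻¹ ≡ 74 (mod 103), t ≡ 94. Hence m ≡ 23 + 71·94 = 6697 (mod 7313).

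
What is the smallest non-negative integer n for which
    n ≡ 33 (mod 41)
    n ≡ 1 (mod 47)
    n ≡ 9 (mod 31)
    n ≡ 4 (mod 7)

Combine the congruences pairwise.
From n ≡ 33 (mod 41) write n = 33 + 41t. Substituting into n ≡ 1 (mod 47) gives 41t ≡ 15 (mod 47), and since 41⁻¹ ≡ 39 (mod 47), t ≡ 21. Hence n ≡ 33 + 41·21 = 894 (mod 1927).
From n ≡ 894 (mod 1927) write n = 894 + 1927t. Substituting into n ≡ 9 (mod 31) gives 1927t ≡ 14 (mod 31), and since 5⁻¹ ≡ 25 (mod 31), t ≡ 9. Hence n ≡ 894 + 1927·9 = 18237 (mod 59737).
From n ≡ 18237 (mod 59737) write n = 18237 + 59737t. Substituting into n ≡ 4 (mod 7) gives 59737t ≡ 2 (mod 7), and since 6⁻¹ ≡ 6 (mod 7), t ≡ 5. Hence n ≡ 18237 + 59737·5 = 316922 (mod 418159).

316922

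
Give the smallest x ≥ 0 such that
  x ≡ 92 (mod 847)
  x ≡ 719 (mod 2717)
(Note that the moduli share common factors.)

gcd(847, 2717) = 11 and 11 | (719 − 92), so the pair is consistent; merging gives x ≡ 161022 (mod 209209), where 209209 = lcm(847, 2717).
The solution is unique modulo lcm(847, 2717) = 209209.

161022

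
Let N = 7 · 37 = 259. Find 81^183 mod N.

232

Mod 7: 81 ≡ 4; by Fermat, exponent reduces to 183 mod 6 = 3; 4^3 ≡ 1 (mod 7).
Mod 37: 81 ≡ 7; by Fermat, exponent reduces to 183 mod 36 = 3; 7^3 ≡ 10 (mod 37).
Combine by CRT: x ≡ 1 (mod 7), x ≡ 10 (mod 37) ⇒ x ≡ 232 (mod 259).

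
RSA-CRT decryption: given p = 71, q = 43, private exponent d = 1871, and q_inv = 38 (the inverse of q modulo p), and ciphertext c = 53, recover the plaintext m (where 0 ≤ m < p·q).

d_p = d mod (p−1) = 1871 mod 70 = 51; d_q = d mod (q−1) = 23.
m₁ = c^(d_p) mod p: c ≡ 53 (mod 71), and 53^51 mod 71 = 63.
m₂ = c^(d_q) mod q: c ≡ 10 (mod 43), and 10^23 mod 43 = 14.
h = q_inv·(m₁ − m₂) mod p = 38·(63 − 14) mod 71 = 16.
m = m₂ + h·q = 14 + 16·43 = 702.

702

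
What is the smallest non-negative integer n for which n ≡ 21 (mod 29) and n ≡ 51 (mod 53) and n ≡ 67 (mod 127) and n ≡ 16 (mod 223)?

From n ≡ 21 (mod 29) write n = 21 + 29t. Substituting into n ≡ 51 (mod 53) gives 29t ≡ 30 (mod 53), and since 29⁻¹ ≡ 11 (mod 53), t ≡ 12. Hence n ≡ 21 + 29·12 = 369 (mod 1537).
From n ≡ 369 (mod 1537) write n = 369 + 1537t. Substituting into n ≡ 67 (mod 127) gives 1537t ≡ 79 (mod 127), and since 13⁻¹ ≡ 88 (mod 127), t ≡ 94. Hence n ≡ 369 + 1537·94 = 144847 (mod 195199).
From n ≡ 144847 (mod 195199) write n = 144847 + 195199t. Substituting into n ≡ 16 (mod 223) gives 195199t ≡ 119 (mod 223), and since 74⁻¹ ≡ 220 (mod 223), t ≡ 89. Hence n ≡ 144847 + 195199·89 = 17517558 (mod 43529377).

17517558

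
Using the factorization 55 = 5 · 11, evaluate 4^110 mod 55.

Mod 5: 4 ≡ 4; by Fermat, exponent reduces to 110 mod 4 = 2; 4^2 ≡ 1 (mod 5).
Mod 11: 4 ≡ 4; since 10 | 110, by Fermat 4^110 ≡ 1 (mod 11).
Combine by CRT: x ≡ 1 (mod 5), x ≡ 1 (mod 11) ⇒ x ≡ 1 (mod 55).

1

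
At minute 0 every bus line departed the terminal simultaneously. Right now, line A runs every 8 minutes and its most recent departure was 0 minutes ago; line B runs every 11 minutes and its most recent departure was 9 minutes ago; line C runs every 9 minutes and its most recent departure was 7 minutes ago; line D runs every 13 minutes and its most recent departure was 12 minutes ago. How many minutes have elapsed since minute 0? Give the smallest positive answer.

The moduli are pairwise coprime; N = 8·11·9·13 = 10296.
N/8 = 1287; 1287 ≡ 7 (mod 8); 7·7 ≡ 1, so inverse 7.
N/11 = 936; 936 ≡ 1 (mod 11), inverse 1.
N/9 = 1144; 1144 ≡ 1 (mod 9), inverse 1.
N/13 = 792; 792 ≡ 12 (mod 13); 12·12 ≡ 1, so inverse 12.
t ≡ 0·1287·7 + 9·936·1 + 7·1144·1 + 12·792·12 = 130480.
130480 mod 10296 = 6928.

6928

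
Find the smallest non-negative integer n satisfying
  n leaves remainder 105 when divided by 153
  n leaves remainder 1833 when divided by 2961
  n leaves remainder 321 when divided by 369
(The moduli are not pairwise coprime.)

gcd(153, 2961) = 9 and 9 | (1833 − 105), so the pair is consistent; merging gives n ≡ 7755 (mod 50337), where 50337 = lcm(153, 2961).
gcd(50337, 369) = 9 and 9 | (321 − 7755), so the pair is consistent; merging gives n ≡ 1568202 (mod 2063817), where 2063817 = lcm(50337, 369).
The solution is unique modulo lcm(153, 2961, 369) = 2063817.

1568202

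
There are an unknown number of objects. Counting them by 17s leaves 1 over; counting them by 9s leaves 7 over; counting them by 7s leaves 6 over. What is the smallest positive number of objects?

From N ≡ 1 (mod 17) write N = 1 + 17t. Substituting into N ≡ 7 (mod 9) gives 17t ≡ 6 (mod 9), and since 8⁻¹ ≡ 8 (mod 9), t ≡ 3. Hence N ≡ 1 + 17·3 = 52 (mod 153).
From N ≡ 52 (mod 153) write N = 52 + 153t. Substituting into N ≡ 6 (mod 7) gives 153t ≡ 3 (mod 7), and since 6⁻¹ ≡ 6 (mod 7), t ≡ 4. Hence N ≡ 52 + 153·4 = 664 (mod 1071).

664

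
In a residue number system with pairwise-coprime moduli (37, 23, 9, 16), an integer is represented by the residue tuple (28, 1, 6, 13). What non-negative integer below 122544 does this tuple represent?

From x ≡ 28 (mod 37) write x = 28 + 37t. Substituting into x ≡ 1 (mod 23) gives 37t ≡ 19 (mod 23), and since 14⁻¹ ≡ 5 (mod 23), t ≡ 3. Hence x ≡ 28 + 37·3 = 139 (mod 851).
From x ≡ 139 (mod 851) write x = 139 + 851t. Substituting into x ≡ 6 (mod 9) gives 851t ≡ 2 (mod 9), and since 5⁻¹ ≡ 2 (mod 9), t ≡ 4. Hence x ≡ 139 + 851·4 = 3543 (mod 7659).
From x ≡ 3543 (mod 7659) write x = 3543 + 7659t. Substituting into x ≡ 13 (mod 16) gives 7659t ≡ 6 (mod 16), and since 11⁻¹ ≡ 3 (mod 16), t ≡ 2. Hence x ≡ 3543 + 7659·2 = 18861 (mod 122544).

18861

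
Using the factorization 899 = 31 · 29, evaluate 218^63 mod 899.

Mod 31: 218 ≡ 1; by Fermat, exponent reduces to 63 mod 30 = 3; 1^3 ≡ 1 (mod 31).
Mod 29: 218 ≡ 15; by Fermat, exponent reduces to 63 mod 28 = 7; 15^7 ≡ 17 (mod 29).
Combine by CRT: x ≡ 1 (mod 31), x ≡ 17 (mod 29) ⇒ x ≡ 249 (mod 899).

249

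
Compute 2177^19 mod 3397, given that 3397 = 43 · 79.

1656

Mod 43: 2177 ≡ 27; 27^19 ≡ 22 (mod 43).
Mod 79: 2177 ≡ 44; 44^19 ≡ 76 (mod 79).
Combine by CRT: x ≡ 22 (mod 43), x ≡ 76 (mod 79) ⇒ x ≡ 1656 (mod 3397).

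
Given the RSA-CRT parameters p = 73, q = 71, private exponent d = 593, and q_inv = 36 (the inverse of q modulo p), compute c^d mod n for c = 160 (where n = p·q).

4773

d_p = d mod (p−1) = 593 mod 72 = 17; d_q = d mod (q−1) = 33.
m₁ = c^(d_p) mod p: c ≡ 14 (mod 73), and 14^17 mod 73 = 28.
m₂ = c^(d_q) mod q: c ≡ 18 (mod 71), and 18^33 mod 71 = 16.
h = q_inv·(m₁ − m₂) mod p = 36·(28 − 16) mod 73 = 67.
m = m₂ + h·q = 16 + 67·71 = 4773.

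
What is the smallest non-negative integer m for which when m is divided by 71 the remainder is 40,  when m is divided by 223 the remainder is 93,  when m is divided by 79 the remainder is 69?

The moduli are pairwise coprime; N = 71·223·79 = 1250807.
N/71 = 17617; 17617 ≡ 9 (mod 71); 9·8 ≡ 1, so inverse 8.
N/223 = 5609; 5609 ≡ 34 (mod 223); 34·164 ≡ 1, so inverse 164.
N/79 = 15833; 15833 ≡ 33 (mod 79); 33·12 ≡ 1, so inverse 12.
m ≡ 40·17617·8 + 93·5609·164 + 69·15833·12 = 104295632.
104295632 mod 1250807 = 478651.

478651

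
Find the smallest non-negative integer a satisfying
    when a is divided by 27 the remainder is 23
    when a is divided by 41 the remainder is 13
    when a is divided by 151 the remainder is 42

Combine the congruences pairwise.
From a ≡ 23 (mod 27) write a = 23 + 27t. Substituting into a ≡ 13 (mod 41) gives 27t ≡ 31 (mod 41), and since 27⁻¹ ≡ 38 (mod 41), t ≡ 30. Hence a ≡ 23 + 27·30 = 833 (mod 1107).
From a ≡ 833 (mod 1107) write a = 833 + 1107t. Substituting into a ≡ 42 (mod 151) gives 1107t ≡ 115 (mod 151), and since 50⁻¹ ≡ 148 (mod 151), t ≡ 108. Hence a ≡ 833 + 1107·108 = 120389 (mod 167157).

120389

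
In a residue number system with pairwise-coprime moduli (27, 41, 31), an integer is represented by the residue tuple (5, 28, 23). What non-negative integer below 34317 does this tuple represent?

From x ≡ 5 (mod 27) write x = 5 + 27t. Substituting into x ≡ 28 (mod 41) gives 27t ≡ 23 (mod 41), and since 27⁻¹ ≡ 38 (mod 41), t ≡ 13. Hence x ≡ 5 + 27·13 = 356 (mod 1107).
From x ≡ 356 (mod 1107) write x = 356 + 1107t. Substituting into x ≡ 23 (mod 31) gives 1107t ≡ 8 (mod 31), and since 22⁻¹ ≡ 24 (mod 31), t ≡ 6. Hence x ≡ 356 + 1107·6 = 6998 (mod 34317).

6998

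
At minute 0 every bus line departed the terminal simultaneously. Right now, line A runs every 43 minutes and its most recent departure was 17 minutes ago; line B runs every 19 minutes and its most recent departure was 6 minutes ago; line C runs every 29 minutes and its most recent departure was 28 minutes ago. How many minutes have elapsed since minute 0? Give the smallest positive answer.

15282

The moduli are pairwise coprime; N = 43·19·29 = 23693.
N/43 = 551; 551 ≡ 35 (mod 43); 35·16 ≡ 1, so inverse 16.
N/19 = 1247; 1247 ≡ 12 (mod 19); 12·8 ≡ 1, so inverse 8.
N/29 = 817; 817 ≡ 5 (mod 29); 5·6 ≡ 1, so inverse 6.
t ≡ 17·551·16 + 6·1247·8 + 28·817·6 = 346984.
346984 mod 23693 = 15282.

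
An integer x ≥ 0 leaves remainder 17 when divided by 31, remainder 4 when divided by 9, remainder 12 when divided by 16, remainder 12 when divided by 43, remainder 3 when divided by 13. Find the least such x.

Combine the congruences pairwise.
From x ≡ 17 (mod 31) write x = 17 + 31t. Substituting into x ≡ 4 (mod 9) gives 31t ≡ 5 (mod 9), and since 4⁻¹ ≡ 7 (mod 9), t ≡ 8. Hence x ≡ 17 + 31·8 = 265 (mod 279).
From x ≡ 265 (mod 279) write x = 265 + 279t. Substituting into x ≡ 12 (mod 16) gives 279t ≡ 3 (mod 16), and since 7⁻¹ ≡ 7 (mod 16), t ≡ 5. Hence x ≡ 265 + 279·5 = 1660 (mod 4464).
From x ≡ 1660 (mod 4464) write x = 1660 + 4464t. Substituting into x ≡ 12 (mod 43) gives 4464t ≡ 29 (mod 43), and since 35⁻¹ ≡ 16 (mod 43), t ≡ 34. Hence x ≡ 1660 + 4464·34 = 153436 (mod 191952).
From x ≡ 153436 (mod 191952) write x = 153436 + 191952t. Substituting into x ≡ 3 (mod 13) gives 191952t ≡ 6 (mod 13), and since 7⁻¹ ≡ 2 (mod 13), t ≡ 12. Hence x ≡ 153436 + 191952·12 = 2456860 (mod 2495376).

2456860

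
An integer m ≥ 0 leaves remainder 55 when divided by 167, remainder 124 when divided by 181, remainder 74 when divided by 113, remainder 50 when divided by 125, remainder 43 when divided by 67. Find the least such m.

The moduli are pairwise coprime; N = 167·181·113·125·67 = 28606077125.
N/167 = 171293875; 171293875 ≡ 138 (mod 167); 138·23 ≡ 1, so inverse 23.
N/181 = 158044625; 158044625 ≡ 131 (mod 181); 131·76 ≡ 1, so inverse 76.
N/113 = 253151125; 253151125 ≡ 50 (mod 113); 50·52 ≡ 1, so inverse 52.
N/125 = 228848617; 228848617 ≡ 117 (mod 125); 117·78 ≡ 1, so inverse 78.
N/67 = 426956375; 426956375 ≡ 14 (mod 67); 14·24 ≡ 1, so inverse 24.
m ≡ 55·171293875·23 + 124·158044625·76 + 74·253151125·52 + 50·228848617·78 + 43·426956375·24 = 4013353412175.
4013353412175 mod 28606077125 = 8502614675.

8502614675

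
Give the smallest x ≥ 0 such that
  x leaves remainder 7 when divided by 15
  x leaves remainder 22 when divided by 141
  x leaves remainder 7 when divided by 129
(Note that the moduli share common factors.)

22582

gcd(15, 141) = 3 and 3 | (22 − 7), so the pair is consistent; merging gives x ≡ 22 (mod 705), where 705 = lcm(15, 141).
gcd(705, 129) = 3 and 3 | (7 − 22), so the pair is consistent; merging gives x ≡ 22582 (mod 30315), where 30315 = lcm(705, 129).
The solution is unique modulo lcm(15, 141, 129) = 30315.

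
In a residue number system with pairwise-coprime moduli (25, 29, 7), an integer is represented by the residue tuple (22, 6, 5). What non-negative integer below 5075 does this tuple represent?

3022

Combine the congruences pairwise.
From x ≡ 22 (mod 25) write x = 22 + 25t. Substituting into x ≡ 6 (mod 29) gives 25t ≡ 13 (mod 29), and since 25⁻¹ ≡ 7 (mod 29), t ≡ 4. Hence x ≡ 22 + 25·4 = 122 (mod 725).
From x ≡ 122 (mod 725) write x = 122 + 725t. Substituting into x ≡ 5 (mod 7) gives 725t ≡ 2 (mod 7), and since 4⁻¹ ≡ 2 (mod 7), t ≡ 4. Hence x ≡ 122 + 725·4 = 3022 (mod 5075).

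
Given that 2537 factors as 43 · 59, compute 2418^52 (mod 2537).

Mod 43: 2418 ≡ 10; by Fermat, exponent reduces to 52 mod 42 = 10; 10^10 ≡ 23 (mod 43).
Mod 59: 2418 ≡ 58; 58^52 ≡ 1 (mod 59).
Combine by CRT: x ≡ 23 (mod 43), x ≡ 1 (mod 59) ⇒ x ≡ 2302 (mod 2537).

2302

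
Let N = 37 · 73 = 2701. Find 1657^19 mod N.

Mod 37: 1657 ≡ 29; 29^19 ≡ 8 (mod 37).
Mod 73: 1657 ≡ 51; 51^19 ≡ 10 (mod 73).
Combine by CRT: x ≡ 8 (mod 37), x ≡ 10 (mod 73) ⇒ x ≡ 156 (mod 2701).

156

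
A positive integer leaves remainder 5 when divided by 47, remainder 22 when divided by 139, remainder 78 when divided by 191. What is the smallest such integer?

The moduli are pairwise coprime; N = 47·139·191 = 1247803.
N/47 = 26549; 26549 ≡ 41 (mod 47); 41·39 ≡ 1, so inverse 39.
N/139 = 8977; 8977 ≡ 81 (mod 139); 81·127 ≡ 1, so inverse 127.
N/191 = 6533; 6533 ≡ 39 (mod 191); 39·49 ≡ 1, so inverse 49.
a ≡ 5·26549·39 + 22·8977·127 + 78·6533·49 = 55227919.
55227919 mod 1247803 = 324587.

324587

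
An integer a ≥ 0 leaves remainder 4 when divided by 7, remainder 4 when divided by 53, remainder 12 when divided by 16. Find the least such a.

Combine the congruences pairwise.
From a ≡ 4 (mod 7) write a = 4 + 7t. Substituting into a ≡ 4 (mod 53) gives 7t ≡ 0 (mod 53), and since 7⁻¹ ≡ 38 (mod 53), t ≡ 0. Hence a ≡ 4 + 7·0 = 4 (mod 371).
From a ≡ 4 (mod 371) write a = 4 + 371t. Substituting into a ≡ 12 (mod 16) gives 371t ≡ 8 (mod 16), and since 3⁻¹ ≡ 11 (mod 16), t ≡ 8. Hence a ≡ 4 + 371·8 = 2972 (mod 5936).

2972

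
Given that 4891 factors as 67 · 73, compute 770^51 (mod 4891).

Mod 67: 770 ≡ 33; 33^51 ≡ 62 (mod 67).
Mod 73: 770 ≡ 40; 40^51 ≡ 43 (mod 73).
Combine by CRT: x ≡ 62 (mod 67), x ≡ 43 (mod 73) ⇒ x ≡ 4350 (mod 4891).

4350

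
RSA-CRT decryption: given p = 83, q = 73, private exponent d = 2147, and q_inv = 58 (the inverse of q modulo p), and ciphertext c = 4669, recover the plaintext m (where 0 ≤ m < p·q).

d_p = d mod (p−1) = 2147 mod 82 = 15; d_q = d mod (q−1) = 59.
m₁ = c^(d_p) mod p: c ≡ 21 (mod 83), and 21^15 mod 83 = 27.
m₂ = c^(d_q) mod q: c ≡ 70 (mod 73), and 70^59 mod 73 = 24.
h = q_inv·(m₁ − m₂) mod p = 58·(27 − 24) mod 83 = 8.
m = m₂ + h·q = 24 + 8·73 = 608.

608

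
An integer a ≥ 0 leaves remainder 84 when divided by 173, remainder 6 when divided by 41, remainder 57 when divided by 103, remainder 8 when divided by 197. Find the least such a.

127469252

The moduli are pairwise coprime; N = 173·41·103·197 = 143924063.
N/173 = 831931; 831931 ≡ 147 (mod 173); 147·153 ≡ 1, so inverse 153.
N/41 = 3510343; 3510343 ≡ 5 (mod 41); 5·33 ≡ 1, so inverse 33.
N/103 = 1397321; 1397321 ≡ 23 (mod 103); 23·9 ≡ 1, so inverse 9.
N/197 = 730579; 730579 ≡ 103 (mod 197); 103·44 ≡ 1, so inverse 44.
a ≡ 84·831931·153 + 6·3510343·33 + 57·1397321·9 + 8·730579·44 = 12361014607.
12361014607 mod 143924063 = 127469252.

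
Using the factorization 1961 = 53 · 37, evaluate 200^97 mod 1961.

Mod 53: 200 ≡ 41; by Fermat, exponent reduces to 97 mod 52 = 45; 41^45 ≡ 20 (mod 53).
Mod 37: 200 ≡ 15; by Fermat, exponent reduces to 97 mod 36 = 25; 15^25 ≡ 2 (mod 37).
Combine by CRT: x ≡ 20 (mod 53), x ≡ 2 (mod 37) ⇒ x ≡ 1186 (mod 1961).

1186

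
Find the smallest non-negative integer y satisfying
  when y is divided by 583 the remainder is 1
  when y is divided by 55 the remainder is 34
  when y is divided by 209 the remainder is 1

Combine the congruences pairwise.
gcd(583, 55) = 11 and 11 | (34 − 1), so the pair is consistent; merging gives y ≡ 584 (mod 2915), where 2915 = lcm(583, 55).
gcd(2915, 209) = 11 and 11 | (1 − 584), so the pair is consistent; merging gives y ≡ 44309 (mod 55385), where 55385 = lcm(2915, 209).
The solution is unique modulo lcm(583, 55, 209) = 55385.

44309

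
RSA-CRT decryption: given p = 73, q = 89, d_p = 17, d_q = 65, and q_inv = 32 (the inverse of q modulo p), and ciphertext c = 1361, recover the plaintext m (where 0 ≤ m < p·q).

4732

m₁ = c^(d_p) mod p: c ≡ 47 (mod 73), and 47^17 mod 73 = 60.
m₂ = c^(d_q) mod q: c ≡ 26 (mod 89), and 26^65 mod 89 = 15.
h = q_inv·(m₁ − m₂) mod p = 32·(60 − 15) mod 73 = 53.
m = m₂ + h·q = 15 + 53·89 = 4732.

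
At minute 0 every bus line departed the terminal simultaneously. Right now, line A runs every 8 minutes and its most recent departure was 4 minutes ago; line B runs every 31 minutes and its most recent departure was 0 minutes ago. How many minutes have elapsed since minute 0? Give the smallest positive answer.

124

From t ≡ 4 (mod 8) write t = 4 + 8s. Substituting into t ≡ 0 (mod 31) gives 8s ≡ 27 (mod 31), and since 8⁻¹ ≡ 4 (mod 31), s ≡ 15. Hence t ≡ 4 + 8·15 = 124 (mod 248).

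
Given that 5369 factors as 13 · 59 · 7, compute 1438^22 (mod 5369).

Mod 13: 1438 ≡ 8; by Fermat, exponent reduces to 22 mod 12 = 10; 8^10 ≡ 12 (mod 13).
Mod 59: 1438 ≡ 22; 22^22 ≡ 3 (mod 59).
Mod 7: 1438 ≡ 3; by Fermat, exponent reduces to 22 mod 6 = 4; 3^4 ≡ 4 (mod 7).
Combine by CRT: x ≡ 12 (mod 13), x ≡ 3 (mod 59), x ≡ 4 (mod 7) ⇒ x ≡ 298 (mod 5369).

298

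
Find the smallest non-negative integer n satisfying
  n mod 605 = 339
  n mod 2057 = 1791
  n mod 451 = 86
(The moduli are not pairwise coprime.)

380279

gcd(605, 2057) = 121 and 121 | (1791 − 339), so the pair is consistent; merging gives n ≡ 10019 (mod 10285), where 10285 = lcm(605, 2057).
gcd(10285, 451) = 11 and 11 | (86 − 10019), so the pair is consistent; merging gives n ≡ 380279 (mod 421685), where 421685 = lcm(10285, 451).
The solution is unique modulo lcm(605, 2057, 451) = 421685.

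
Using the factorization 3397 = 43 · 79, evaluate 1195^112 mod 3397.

Mod 43: 1195 ≡ 34; by Fermat, exponent reduces to 112 mod 42 = 28; 34^28 ≡ 36 (mod 43).
Mod 79: 1195 ≡ 10; by Fermat, exponent reduces to 112 mod 78 = 34; 10^34 ≡ 62 (mod 79).
Combine by CRT: x ≡ 36 (mod 43), x ≡ 62 (mod 79) ⇒ x ≡ 1326 (mod 3397).

1326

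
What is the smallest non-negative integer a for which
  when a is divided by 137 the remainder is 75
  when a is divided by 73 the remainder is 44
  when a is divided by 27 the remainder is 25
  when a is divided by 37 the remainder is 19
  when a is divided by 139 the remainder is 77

799406035

The moduli are pairwise coprime; N = 137·73·27·37·139 = 1388748861.
N/137 = 10136853; 10136853 ≡ 86 (mod 137); 86·94 ≡ 1, so inverse 94.
N/73 = 19023957; 19023957 ≡ 11 (mod 73); 11·20 ≡ 1, so inverse 20.
N/27 = 51435143; 51435143 ≡ 8 (mod 27); 8·17 ≡ 1, so inverse 17.
N/37 = 37533753; 37533753 ≡ 28 (mod 37); 28·4 ≡ 1, so inverse 4.
N/139 = 9990999; 9990999 ≡ 96 (mod 139); 96·42 ≡ 1, so inverse 42.
a ≡ 75·10136853·94 + 44·19023957·20 + 25·51435143·17 + 19·37533753·4 + 77·9990999·42 = 145229287579.
145229287579 mod 1388748861 = 799406035.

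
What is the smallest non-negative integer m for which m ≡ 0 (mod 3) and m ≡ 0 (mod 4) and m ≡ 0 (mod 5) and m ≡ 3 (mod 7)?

360

The moduli are pairwise coprime; N = 3·4·5·7 = 420.
N/3 = 140; 140 ≡ 2 (mod 3); 2·2 ≡ 1, so inverse 2.
N/4 = 105; 105 ≡ 1 (mod 4), inverse 1.
N/5 = 84; 84 ≡ 4 (mod 5); 4·4 ≡ 1, so inverse 4.
N/7 = 60; 60 ≡ 4 (mod 7); 4·2 ≡ 1, so inverse 2.
m ≡ 0·140·2 + 0·105·1 + 0·84·4 + 3·60·2 = 360.
360 mod 420 = 360.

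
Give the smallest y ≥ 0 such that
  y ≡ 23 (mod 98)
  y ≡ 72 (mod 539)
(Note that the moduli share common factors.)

Combine the congruences pairwise.
gcd(98, 539) = 49 and 49 | (72 − 23), so the pair is consistent; merging gives y ≡ 611 (mod 1078), where 1078 = lcm(98, 539).
The solution is unique modulo lcm(98, 539) = 1078.

611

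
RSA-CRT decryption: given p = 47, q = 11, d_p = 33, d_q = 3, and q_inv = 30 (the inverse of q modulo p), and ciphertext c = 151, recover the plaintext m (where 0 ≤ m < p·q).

m₁ = c^(d_p) mod p: c ≡ 10 (mod 47), and 10^33 mod 47 = 26.
m₂ = c^(d_q) mod q: c ≡ 8 (mod 11), and 8^3 mod 11 = 6.
h = q_inv·(m₁ − m₂) mod p = 30·(26 − 6) mod 47 = 36.
m = m₂ + h·q = 6 + 36·11 = 402.

402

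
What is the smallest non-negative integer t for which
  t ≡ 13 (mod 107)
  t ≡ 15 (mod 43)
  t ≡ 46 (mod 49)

206630

The moduli are pairwise coprime; N = 107·43·49 = 225449.
N/107 = 2107; 2107 ≡ 74 (mod 107); 74·94 ≡ 1, so inverse 94.
N/43 = 5243; 5243 ≡ 40 (mod 43); 40·14 ≡ 1, so inverse 14.
N/49 = 4601; 4601 ≡ 44 (mod 49); 44·39 ≡ 1, so inverse 39.
t ≡ 13·2107·94 + 15·5243·14 + 46·4601·39 = 11929978.
11929978 mod 225449 = 206630.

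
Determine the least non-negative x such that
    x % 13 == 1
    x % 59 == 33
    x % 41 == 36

The moduli are pairwise coprime; N = 13·59·41 = 31447.
N/13 = 2419; 2419 ≡ 1 (mod 13), inverse 1.
N/59 = 533; 533 ≡ 2 (mod 59); 2·30 ≡ 1, so inverse 30.
N/41 = 767; 767 ≡ 29 (mod 41); 29·17 ≡ 1, so inverse 17.
x ≡ 1·2419·1 + 33·533·30 + 36·767·17 = 999493.
999493 mod 31447 = 24636.

24636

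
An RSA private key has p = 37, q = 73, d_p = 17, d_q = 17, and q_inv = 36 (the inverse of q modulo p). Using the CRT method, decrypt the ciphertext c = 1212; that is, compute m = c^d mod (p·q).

522

m₁ = c^(d_p) mod p: c ≡ 28 (mod 37), and 28^17 mod 37 = 4.
m₂ = c^(d_q) mod q: c ≡ 44 (mod 73), and 44^17 mod 73 = 11.
h = q_inv·(m₁ − m₂) mod p = 36·(4 − 11) mod 37 = 7.
m = m₂ + h·q = 11 + 7·73 = 522.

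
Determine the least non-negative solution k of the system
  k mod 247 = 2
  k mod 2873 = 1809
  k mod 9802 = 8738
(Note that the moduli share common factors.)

1665276

gcd(247, 2873) = 13 and 13 | (1809 − 2), so the pair is consistent; merging gives k ≡ 27666 (mod 54587), where 54587 = lcm(247, 2873).
gcd(54587, 9802) = 169 and 169 | (8738 − 27666), so the pair is consistent; merging gives k ≡ 1665276 (mod 3166046), where 3166046 = lcm(54587, 9802).
The solution is unique modulo lcm(247, 2873, 9802) = 3166046.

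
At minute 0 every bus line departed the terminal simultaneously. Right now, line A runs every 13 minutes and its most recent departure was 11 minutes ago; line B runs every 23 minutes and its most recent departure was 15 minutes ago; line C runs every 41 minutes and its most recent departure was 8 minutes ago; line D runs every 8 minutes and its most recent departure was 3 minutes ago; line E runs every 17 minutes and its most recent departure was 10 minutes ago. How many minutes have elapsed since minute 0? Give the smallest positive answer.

285491

The moduli are pairwise coprime; N = 13·23·41·8·17 = 1667224.
N/13 = 128248; 128248 ≡ 3 (mod 13); 3·9 ≡ 1, so inverse 9.
N/23 = 72488; 72488 ≡ 15 (mod 23); 15·20 ≡ 1, so inverse 20.
N/41 = 40664; 40664 ≡ 33 (mod 41); 33·5 ≡ 1, so inverse 5.
N/8 = 208403; 208403 ≡ 3 (mod 8); 3·3 ≡ 1, so inverse 3.
N/17 = 98072; 98072 ≡ 16 (mod 17); 16·16 ≡ 1, so inverse 16.
t ≡ 11·128248·9 + 15·72488·20 + 8·40664·5 + 3·208403·3 + 10·98072·16 = 53636659.
53636659 mod 1667224 = 285491.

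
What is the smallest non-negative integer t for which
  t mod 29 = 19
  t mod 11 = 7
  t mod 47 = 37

6805

The moduli are pairwise coprime; N = 29·11·47 = 14993.
N/29 = 517; 517 ≡ 24 (mod 29); 24·23 ≡ 1, so inverse 23.
N/11 = 1363; 1363 ≡ 10 (mod 11); 10·10 ≡ 1, so inverse 10.
N/47 = 319; 319 ≡ 37 (mod 47); 37·14 ≡ 1, so inverse 14.
t ≡ 19·517·23 + 7·1363·10 + 37·319·14 = 486581.
486581 mod 14993 = 6805.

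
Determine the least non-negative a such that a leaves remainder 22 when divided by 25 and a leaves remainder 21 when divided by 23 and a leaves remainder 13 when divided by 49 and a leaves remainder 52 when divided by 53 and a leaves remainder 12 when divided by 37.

1720697

The moduli are pairwise coprime; N = 25·23·49·53·37 = 55251175.
N/25 = 2210047; 2210047 ≡ 22 (mod 25); 22·8 ≡ 1, so inverse 8.
N/23 = 2402225; 2402225 ≡ 13 (mod 23); 13·16 ≡ 1, so inverse 16.
N/49 = 1127575; 1127575 ≡ 36 (mod 49); 36·15 ≡ 1, so inverse 15.
N/53 = 1042475; 1042475 ≡ 18 (mod 53); 18·3 ≡ 1, so inverse 3.
N/37 = 1493275; 1493275 ≡ 29 (mod 37); 29·23 ≡ 1, so inverse 23.
a ≡ 22·2210047·8 + 21·2402225·16 + 13·1127575·15 + 52·1042475·3 + 12·1493275·23 = 1990762997.
1990762997 mod 55251175 = 1720697.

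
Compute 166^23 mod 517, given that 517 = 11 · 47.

1

Mod 11: 166 ≡ 1; by Fermat, exponent reduces to 23 mod 10 = 3; 1^3 ≡ 1 (mod 11).
Mod 47: 166 ≡ 25; 25^23 ≡ 1 (mod 47).
Combine by CRT: x ≡ 1 (mod 11), x ≡ 1 (mod 47) ⇒ x ≡ 1 (mod 517).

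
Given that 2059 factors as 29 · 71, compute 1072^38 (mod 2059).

Mod 29: 1072 ≡ 28; by Fermat, exponent reduces to 38 mod 28 = 10; 28^10 ≡ 1 (mod 29).
Mod 71: 1072 ≡ 7; 7^38 ≡ 12 (mod 71).
Combine by CRT: x ≡ 1 (mod 29), x ≡ 12 (mod 71) ⇒ x ≡ 1219 (mod 2059).

1219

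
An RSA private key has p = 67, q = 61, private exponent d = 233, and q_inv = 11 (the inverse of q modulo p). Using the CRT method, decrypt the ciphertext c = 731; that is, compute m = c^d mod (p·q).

1036

d_p = d mod (p−1) = 233 mod 66 = 35; d_q = d mod (q−1) = 53.
m₁ = c^(d_p) mod p: c ≡ 61 (mod 67), and 61^35 mod 67 = 31.
m₂ = c^(d_q) mod q: c ≡ 60 (mod 61), and 60^53 mod 61 = 60.
h = q_inv·(m₁ − m₂) mod p = 11·(31 − 60) mod 67 = 16.
m = m₂ + h·q = 60 + 16·61 = 1036.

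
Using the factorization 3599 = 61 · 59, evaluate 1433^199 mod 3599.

218

Mod 61: 1433 ≡ 30; by Fermat, exponent reduces to 199 mod 60 = 19; 30^19 ≡ 35 (mod 61).
Mod 59: 1433 ≡ 17; by Fermat, exponent reduces to 199 mod 58 = 25; 17^25 ≡ 41 (mod 59).
Combine by CRT: x ≡ 35 (mod 61), x ≡ 41 (mod 59) ⇒ x ≡ 218 (mod 3599).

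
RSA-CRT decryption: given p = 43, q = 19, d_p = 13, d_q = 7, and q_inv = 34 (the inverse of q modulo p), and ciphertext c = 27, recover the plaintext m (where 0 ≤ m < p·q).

8

m₁ = c^(d_p) mod p: c ≡ 27 (mod 43), and 27^13 mod 43 = 8.
m₂ = c^(d_q) mod q: c ≡ 8 (mod 19), and 8^7 mod 19 = 8.
h = q_inv·(m₁ − m₂) mod p = 34·(8 − 8) mod 43 = 0.
m = m₂ + h·q = 8 + 0·19 = 8.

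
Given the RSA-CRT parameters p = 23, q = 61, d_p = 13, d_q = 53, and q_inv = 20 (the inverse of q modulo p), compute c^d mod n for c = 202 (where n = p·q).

m₁ = c^(d_p) mod p: c ≡ 18 (mod 23), and 18^13 mod 23 = 2.
m₂ = c^(d_q) mod q: c ≡ 19 (mod 61), and 19^53 mod 61 = 46.
h = q_inv·(m₁ − m₂) mod p = 20·(2 − 46) mod 23 = 17.
m = m₂ + h·q = 46 + 17·61 = 1083.

1083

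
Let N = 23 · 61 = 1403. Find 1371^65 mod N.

143

Mod 23: 1371 ≡ 14; by Fermat, exponent reduces to 65 mod 22 = 21; 14^21 ≡ 5 (mod 23).
Mod 61: 1371 ≡ 29; by Fermat, exponent reduces to 65 mod 60 = 5; 29^5 ≡ 21 (mod 61).
Combine by CRT: x ≡ 5 (mod 23), x ≡ 21 (mod 61) ⇒ x ≡ 143 (mod 1403).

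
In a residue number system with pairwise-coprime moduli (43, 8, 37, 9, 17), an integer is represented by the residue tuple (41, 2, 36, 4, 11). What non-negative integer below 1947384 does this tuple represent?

The moduli are pairwise coprime; N = 43·8·37·9·17 = 1947384.
N/43 = 45288; 45288 ≡ 9 (mod 43); 9·24 ≡ 1, so inverse 24.
N/8 = 243423; 243423 ≡ 7 (mod 8); 7·7 ≡ 1, so inverse 7.
N/37 = 52632; 52632 ≡ 18 (mod 37); 18·35 ≡ 1, so inverse 35.
N/9 = 216376; 216376 ≡ 7 (mod 9); 7·4 ≡ 1, so inverse 4.
N/17 = 114552; 114552 ≡ 6 (mod 17); 6·3 ≡ 1, so inverse 3.
x ≡ 41·45288·24 + 2·243423·7 + 36·52632·35 + 4·216376·4 + 11·114552·3 = 121529866.
121529866 mod 1947384 = 792058.

792058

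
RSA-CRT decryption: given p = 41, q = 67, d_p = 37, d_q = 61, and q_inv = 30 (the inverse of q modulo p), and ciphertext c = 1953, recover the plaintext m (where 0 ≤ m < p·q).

m₁ = c^(d_p) mod p: c ≡ 26 (mod 41), and 26^37 mod 41 = 22.
m₂ = c^(d_q) mod q: c ≡ 10 (mod 67), and 10^61 mod 67 = 54.
h = q_inv·(m₁ − m₂) mod p = 30·(22 − 54) mod 41 = 24.
m = m₂ + h·q = 54 + 24·67 = 1662.

1662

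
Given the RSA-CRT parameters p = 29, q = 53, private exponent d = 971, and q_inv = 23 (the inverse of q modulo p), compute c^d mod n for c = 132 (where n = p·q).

951

d_p = d mod (p−1) = 971 mod 28 = 19; d_q = d mod (q−1) = 35.
m₁ = c^(d_p) mod p: c ≡ 16 (mod 29), and 16^19 mod 29 = 23.
m₂ = c^(d_q) mod q: c ≡ 26 (mod 53), and 26^35 mod 53 = 50.
h = q_inv·(m₁ − m₂) mod p = 23·(23 − 50) mod 29 = 17.
m = m₂ + h·q = 50 + 17·53 = 951.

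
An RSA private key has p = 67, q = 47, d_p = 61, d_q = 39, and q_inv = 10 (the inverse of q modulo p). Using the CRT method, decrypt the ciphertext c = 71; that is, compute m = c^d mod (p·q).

2807

m₁ = c^(d_p) mod p: c ≡ 4 (mod 67), and 4^61 mod 67 = 60.
m₂ = c^(d_q) mod q: c ≡ 24 (mod 47), and 24^39 mod 47 = 34.
h = q_inv·(m₁ − m₂) mod p = 10·(60 − 34) mod 67 = 59.
m = m₂ + h·q = 34 + 59·47 = 2807.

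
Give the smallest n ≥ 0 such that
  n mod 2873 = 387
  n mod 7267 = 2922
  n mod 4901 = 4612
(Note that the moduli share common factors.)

Combine the congruences pairwise.
gcd(2873, 7267) = 169 and 169 | (2922 − 387), so the pair is consistent; merging gives n ≡ 31990 (mod 123539), where 123539 = lcm(2873, 7267).
gcd(123539, 4901) = 169 and 169 | (4612 − 31990), so the pair is consistent; merging gives n ≡ 279068 (mod 3582631), where 3582631 = lcm(123539, 4901).
The solution is unique modulo lcm(2873, 7267, 4901) = 3582631.

279068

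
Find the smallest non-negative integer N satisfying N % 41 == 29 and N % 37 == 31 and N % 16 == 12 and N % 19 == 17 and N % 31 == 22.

10613740

From N ≡ 29 (mod 41) write N = 29 + 41t. Substituting into N ≡ 31 (mod 37) gives 41t ≡ 2 (mod 37), and since 4⁻¹ ≡ 28 (mod 37), t ≡ 19. Hence N ≡ 29 + 41·19 = 808 (mod 1517).
From N ≡ 808 (mod 1517) write N = 808 + 1517t. Substituting into N ≡ 12 (mod 16) gives 1517t ≡ 4 (mod 16), and since 13⁻¹ ≡ 5 (mod 16), t ≡ 4. Hence N ≡ 808 + 1517·4 = 6876 (mod 24272).
From N ≡ 6876 (mod 24272) write N = 6876 + 24272t. Substituting into N ≡ 17 (mod 19) gives 24272t ≡ 0 (mod 19), and since 9⁻¹ ≡ 17 (mod 19), t ≡ 0. Hence N ≡ 6876 + 24272·0 = 6876 (mod 461168).
From N ≡ 6876 (mod 461168) write N = 6876 + 461168t. Substituting into N ≡ 22 (mod 31) gives 461168t ≡ 28 (mod 31), and since 12⁻¹ ≡ 13 (mod 31), t ≡ 23. Hence N ≡ 6876 + 461168·23 = 10613740 (mod 14296208).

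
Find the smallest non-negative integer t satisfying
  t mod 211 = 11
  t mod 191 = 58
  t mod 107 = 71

The moduli are pairwise coprime; N = 211·191·107 = 4312207.
N/211 = 20437; 20437 ≡ 181 (mod 211); 181·7 ≡ 1, so inverse 7.
N/191 = 22577; 22577 ≡ 39 (mod 191); 39·49 ≡ 1, so inverse 49.
N/107 = 40301; 40301 ≡ 69 (mod 107); 69·76 ≡ 1, so inverse 76.
t ≡ 11·20437·7 + 58·22577·49 + 71·40301·76 = 283201679.
283201679 mod 4312207 = 2908224.

2908224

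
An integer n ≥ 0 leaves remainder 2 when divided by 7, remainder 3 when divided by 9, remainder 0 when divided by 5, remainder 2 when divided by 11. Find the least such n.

The moduli are pairwise coprime; M = 7·9·5·11 = 3465.
M/7 = 495; 495 ≡ 5 (mod 7); 5·3 ≡ 1, so inverse 3.
M/9 = 385; 385 ≡ 7 (mod 9); 7·4 ≡ 1, so inverse 4.
M/5 = 693; 693 ≡ 3 (mod 5); 3·2 ≡ 1, so inverse 2.
M/11 = 315; 315 ≡ 7 (mod 11); 7·8 ≡ 1, so inverse 8.
n ≡ 2·495·3 + 3·385·4 + 0·693·2 + 2·315·8 = 12630.
12630 mod 3465 = 2235.

2235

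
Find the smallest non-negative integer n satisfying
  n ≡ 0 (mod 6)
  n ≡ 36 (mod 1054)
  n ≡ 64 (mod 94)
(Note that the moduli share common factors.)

41142

Combine the congruences pairwise.
gcd(6, 1054) = 2 and 2 | (36 − 0), so the pair is consistent; merging gives n ≡ 36 (mod 3162), where 3162 = lcm(6, 1054).
gcd(3162, 94) = 2 and 2 | (64 − 36), so the pair is consistent; merging gives n ≡ 41142 (mod 148614), where 148614 = lcm(3162, 94).
The solution is unique modulo lcm(6, 1054, 94) = 148614.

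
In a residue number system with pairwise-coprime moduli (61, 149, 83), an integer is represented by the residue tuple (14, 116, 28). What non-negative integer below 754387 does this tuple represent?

The moduli are pairwise coprime; N = 61·149·83 = 754387.
N/61 = 12367; 12367 ≡ 45 (mod 61); 45·19 ≡ 1, so inverse 19.
N/149 = 5063; 5063 ≡ 146 (mod 149); 146·99 ≡ 1, so inverse 99.
N/83 = 9089; 9089 ≡ 42 (mod 83); 42·2 ≡ 1, so inverse 2.
x ≡ 14·12367·19 + 116·5063·99 + 28·9089·2 = 61942098.
61942098 mod 754387 = 82364.

82364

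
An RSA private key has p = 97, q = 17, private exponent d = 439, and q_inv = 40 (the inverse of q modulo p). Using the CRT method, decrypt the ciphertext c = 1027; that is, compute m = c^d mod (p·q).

1644

d_p = d mod (p−1) = 439 mod 96 = 55; d_q = d mod (q−1) = 7.
m₁ = c^(d_p) mod p: c ≡ 57 (mod 97), and 57^55 mod 97 = 92.
m₂ = c^(d_q) mod q: c ≡ 7 (mod 17), and 7^7 mod 17 = 12.
h = q_inv·(m₁ − m₂) mod p = 40·(92 − 12) mod 97 = 96.
m = m₂ + h·q = 12 + 96·17 = 1644.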